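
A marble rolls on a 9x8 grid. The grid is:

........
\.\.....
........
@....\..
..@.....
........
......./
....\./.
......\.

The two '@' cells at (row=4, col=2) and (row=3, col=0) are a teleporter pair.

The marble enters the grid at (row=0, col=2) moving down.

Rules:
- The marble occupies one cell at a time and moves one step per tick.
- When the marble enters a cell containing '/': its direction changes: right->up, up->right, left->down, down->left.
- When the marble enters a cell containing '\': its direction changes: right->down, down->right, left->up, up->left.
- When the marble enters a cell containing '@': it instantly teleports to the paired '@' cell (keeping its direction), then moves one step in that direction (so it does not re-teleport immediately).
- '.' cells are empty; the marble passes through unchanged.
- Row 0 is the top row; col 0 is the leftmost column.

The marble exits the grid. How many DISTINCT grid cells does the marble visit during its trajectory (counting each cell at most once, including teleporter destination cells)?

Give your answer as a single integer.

Answer: 7

Derivation:
Step 1: enter (0,2), '.' pass, move down to (1,2)
Step 2: enter (1,2), '\' deflects down->right, move right to (1,3)
Step 3: enter (1,3), '.' pass, move right to (1,4)
Step 4: enter (1,4), '.' pass, move right to (1,5)
Step 5: enter (1,5), '.' pass, move right to (1,6)
Step 6: enter (1,6), '.' pass, move right to (1,7)
Step 7: enter (1,7), '.' pass, move right to (1,8)
Step 8: at (1,8) — EXIT via right edge, pos 1
Distinct cells visited: 7 (path length 7)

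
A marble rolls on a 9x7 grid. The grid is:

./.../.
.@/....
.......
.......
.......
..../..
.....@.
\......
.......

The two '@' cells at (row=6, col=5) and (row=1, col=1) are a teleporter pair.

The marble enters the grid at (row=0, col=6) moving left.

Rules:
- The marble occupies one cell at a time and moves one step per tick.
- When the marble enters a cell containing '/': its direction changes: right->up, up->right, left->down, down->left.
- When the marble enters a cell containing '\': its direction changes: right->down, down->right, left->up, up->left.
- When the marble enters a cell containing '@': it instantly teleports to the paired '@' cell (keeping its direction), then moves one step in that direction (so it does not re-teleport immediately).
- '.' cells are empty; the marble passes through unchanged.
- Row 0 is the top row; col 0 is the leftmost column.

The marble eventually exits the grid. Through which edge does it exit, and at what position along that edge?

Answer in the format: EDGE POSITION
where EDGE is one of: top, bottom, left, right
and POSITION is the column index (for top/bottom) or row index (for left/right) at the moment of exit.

Step 1: enter (0,6), '.' pass, move left to (0,5)
Step 2: enter (0,5), '/' deflects left->down, move down to (1,5)
Step 3: enter (1,5), '.' pass, move down to (2,5)
Step 4: enter (2,5), '.' pass, move down to (3,5)
Step 5: enter (3,5), '.' pass, move down to (4,5)
Step 6: enter (4,5), '.' pass, move down to (5,5)
Step 7: enter (5,5), '.' pass, move down to (6,5)
Step 8: enter (6,5), '@' teleport (6,5)->(1,1), also enter (1,1), move down to (2,1)
Step 9: enter (2,1), '.' pass, move down to (3,1)
Step 10: enter (3,1), '.' pass, move down to (4,1)
Step 11: enter (4,1), '.' pass, move down to (5,1)
Step 12: enter (5,1), '.' pass, move down to (6,1)
Step 13: enter (6,1), '.' pass, move down to (7,1)
Step 14: enter (7,1), '.' pass, move down to (8,1)
Step 15: enter (8,1), '.' pass, move down to (9,1)
Step 16: at (9,1) — EXIT via bottom edge, pos 1

Answer: bottom 1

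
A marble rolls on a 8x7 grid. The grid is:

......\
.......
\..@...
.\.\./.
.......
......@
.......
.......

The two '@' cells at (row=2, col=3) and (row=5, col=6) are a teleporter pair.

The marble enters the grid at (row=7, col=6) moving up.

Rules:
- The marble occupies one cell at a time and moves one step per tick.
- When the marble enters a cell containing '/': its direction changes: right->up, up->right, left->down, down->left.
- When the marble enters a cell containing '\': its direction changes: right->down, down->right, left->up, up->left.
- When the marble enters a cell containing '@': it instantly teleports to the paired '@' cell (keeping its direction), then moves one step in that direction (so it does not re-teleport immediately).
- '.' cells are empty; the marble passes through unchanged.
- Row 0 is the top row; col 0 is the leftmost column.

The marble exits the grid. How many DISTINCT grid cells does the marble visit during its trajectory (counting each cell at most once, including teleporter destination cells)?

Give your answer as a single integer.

Answer: 6

Derivation:
Step 1: enter (7,6), '.' pass, move up to (6,6)
Step 2: enter (6,6), '.' pass, move up to (5,6)
Step 3: enter (5,6), '@' teleport (5,6)->(2,3), also enter (2,3), move up to (1,3)
Step 4: enter (1,3), '.' pass, move up to (0,3)
Step 5: enter (0,3), '.' pass, move up to (-1,3)
Step 6: at (-1,3) — EXIT via top edge, pos 3
Distinct cells visited: 6 (path length 6)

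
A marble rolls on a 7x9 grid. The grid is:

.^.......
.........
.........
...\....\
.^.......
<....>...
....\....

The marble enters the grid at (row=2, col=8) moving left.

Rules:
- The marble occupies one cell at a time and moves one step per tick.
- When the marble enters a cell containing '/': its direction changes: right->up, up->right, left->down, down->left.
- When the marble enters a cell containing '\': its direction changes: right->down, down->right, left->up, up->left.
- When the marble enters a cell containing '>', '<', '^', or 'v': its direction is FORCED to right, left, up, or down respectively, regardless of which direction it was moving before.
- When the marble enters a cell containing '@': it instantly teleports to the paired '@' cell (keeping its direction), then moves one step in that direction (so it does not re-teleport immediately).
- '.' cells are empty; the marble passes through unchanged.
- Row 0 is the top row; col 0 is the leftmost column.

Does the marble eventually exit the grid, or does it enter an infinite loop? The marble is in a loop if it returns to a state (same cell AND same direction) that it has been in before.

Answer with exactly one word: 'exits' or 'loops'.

Step 1: enter (2,8), '.' pass, move left to (2,7)
Step 2: enter (2,7), '.' pass, move left to (2,6)
Step 3: enter (2,6), '.' pass, move left to (2,5)
Step 4: enter (2,5), '.' pass, move left to (2,4)
Step 5: enter (2,4), '.' pass, move left to (2,3)
Step 6: enter (2,3), '.' pass, move left to (2,2)
Step 7: enter (2,2), '.' pass, move left to (2,1)
Step 8: enter (2,1), '.' pass, move left to (2,0)
Step 9: enter (2,0), '.' pass, move left to (2,-1)
Step 10: at (2,-1) — EXIT via left edge, pos 2

Answer: exits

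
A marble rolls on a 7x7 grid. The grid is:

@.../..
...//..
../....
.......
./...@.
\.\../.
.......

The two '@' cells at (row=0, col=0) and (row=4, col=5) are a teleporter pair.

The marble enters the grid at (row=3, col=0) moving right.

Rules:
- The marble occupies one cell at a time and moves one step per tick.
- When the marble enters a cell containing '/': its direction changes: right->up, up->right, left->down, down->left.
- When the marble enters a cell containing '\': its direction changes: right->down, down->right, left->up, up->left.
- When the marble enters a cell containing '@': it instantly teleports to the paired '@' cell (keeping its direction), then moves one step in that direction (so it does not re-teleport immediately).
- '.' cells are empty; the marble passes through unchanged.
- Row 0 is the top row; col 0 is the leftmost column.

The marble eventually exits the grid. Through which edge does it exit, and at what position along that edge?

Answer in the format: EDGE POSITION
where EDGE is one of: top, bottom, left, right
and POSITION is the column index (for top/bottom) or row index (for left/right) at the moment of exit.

Step 1: enter (3,0), '.' pass, move right to (3,1)
Step 2: enter (3,1), '.' pass, move right to (3,2)
Step 3: enter (3,2), '.' pass, move right to (3,3)
Step 4: enter (3,3), '.' pass, move right to (3,4)
Step 5: enter (3,4), '.' pass, move right to (3,5)
Step 6: enter (3,5), '.' pass, move right to (3,6)
Step 7: enter (3,6), '.' pass, move right to (3,7)
Step 8: at (3,7) — EXIT via right edge, pos 3

Answer: right 3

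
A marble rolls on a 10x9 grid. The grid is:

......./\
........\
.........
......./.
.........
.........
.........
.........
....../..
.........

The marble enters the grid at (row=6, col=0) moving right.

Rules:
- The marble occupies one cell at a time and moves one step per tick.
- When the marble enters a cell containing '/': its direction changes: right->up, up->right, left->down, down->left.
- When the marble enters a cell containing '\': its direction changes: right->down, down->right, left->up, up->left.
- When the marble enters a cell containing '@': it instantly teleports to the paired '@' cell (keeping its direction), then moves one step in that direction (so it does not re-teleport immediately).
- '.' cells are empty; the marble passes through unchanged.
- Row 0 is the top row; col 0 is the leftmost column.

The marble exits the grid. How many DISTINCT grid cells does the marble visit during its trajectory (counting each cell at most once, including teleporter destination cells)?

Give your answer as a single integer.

Step 1: enter (6,0), '.' pass, move right to (6,1)
Step 2: enter (6,1), '.' pass, move right to (6,2)
Step 3: enter (6,2), '.' pass, move right to (6,3)
Step 4: enter (6,3), '.' pass, move right to (6,4)
Step 5: enter (6,4), '.' pass, move right to (6,5)
Step 6: enter (6,5), '.' pass, move right to (6,6)
Step 7: enter (6,6), '.' pass, move right to (6,7)
Step 8: enter (6,7), '.' pass, move right to (6,8)
Step 9: enter (6,8), '.' pass, move right to (6,9)
Step 10: at (6,9) — EXIT via right edge, pos 6
Distinct cells visited: 9 (path length 9)

Answer: 9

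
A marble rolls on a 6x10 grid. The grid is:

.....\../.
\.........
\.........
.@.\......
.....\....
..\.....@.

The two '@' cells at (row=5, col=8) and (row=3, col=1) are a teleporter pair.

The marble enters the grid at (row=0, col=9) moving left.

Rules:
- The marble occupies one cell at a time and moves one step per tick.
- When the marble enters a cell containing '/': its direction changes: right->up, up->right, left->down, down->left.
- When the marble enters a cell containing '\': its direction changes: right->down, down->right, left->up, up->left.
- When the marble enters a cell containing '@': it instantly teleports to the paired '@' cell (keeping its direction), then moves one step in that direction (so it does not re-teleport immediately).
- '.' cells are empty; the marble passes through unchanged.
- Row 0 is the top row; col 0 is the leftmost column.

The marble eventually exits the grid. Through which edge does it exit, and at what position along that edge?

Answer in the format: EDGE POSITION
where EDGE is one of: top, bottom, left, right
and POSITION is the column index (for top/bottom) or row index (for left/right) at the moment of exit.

Step 1: enter (0,9), '.' pass, move left to (0,8)
Step 2: enter (0,8), '/' deflects left->down, move down to (1,8)
Step 3: enter (1,8), '.' pass, move down to (2,8)
Step 4: enter (2,8), '.' pass, move down to (3,8)
Step 5: enter (3,8), '.' pass, move down to (4,8)
Step 6: enter (4,8), '.' pass, move down to (5,8)
Step 7: enter (5,8), '@' teleport (5,8)->(3,1), also enter (3,1), move down to (4,1)
Step 8: enter (4,1), '.' pass, move down to (5,1)
Step 9: enter (5,1), '.' pass, move down to (6,1)
Step 10: at (6,1) — EXIT via bottom edge, pos 1

Answer: bottom 1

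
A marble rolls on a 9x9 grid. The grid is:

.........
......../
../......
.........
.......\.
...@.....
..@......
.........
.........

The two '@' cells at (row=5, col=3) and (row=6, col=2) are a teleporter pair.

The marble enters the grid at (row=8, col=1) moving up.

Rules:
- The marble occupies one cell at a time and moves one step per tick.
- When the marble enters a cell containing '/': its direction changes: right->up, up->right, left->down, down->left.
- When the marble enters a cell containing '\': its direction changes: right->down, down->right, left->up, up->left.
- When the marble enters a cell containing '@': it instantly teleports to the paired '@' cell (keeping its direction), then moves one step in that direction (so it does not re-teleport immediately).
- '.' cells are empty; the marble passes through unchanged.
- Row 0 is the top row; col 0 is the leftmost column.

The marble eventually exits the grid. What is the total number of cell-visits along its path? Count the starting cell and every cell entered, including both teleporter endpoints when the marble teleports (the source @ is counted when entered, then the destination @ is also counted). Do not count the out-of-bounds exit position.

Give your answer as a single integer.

Answer: 9

Derivation:
Step 1: enter (8,1), '.' pass, move up to (7,1)
Step 2: enter (7,1), '.' pass, move up to (6,1)
Step 3: enter (6,1), '.' pass, move up to (5,1)
Step 4: enter (5,1), '.' pass, move up to (4,1)
Step 5: enter (4,1), '.' pass, move up to (3,1)
Step 6: enter (3,1), '.' pass, move up to (2,1)
Step 7: enter (2,1), '.' pass, move up to (1,1)
Step 8: enter (1,1), '.' pass, move up to (0,1)
Step 9: enter (0,1), '.' pass, move up to (-1,1)
Step 10: at (-1,1) — EXIT via top edge, pos 1
Path length (cell visits): 9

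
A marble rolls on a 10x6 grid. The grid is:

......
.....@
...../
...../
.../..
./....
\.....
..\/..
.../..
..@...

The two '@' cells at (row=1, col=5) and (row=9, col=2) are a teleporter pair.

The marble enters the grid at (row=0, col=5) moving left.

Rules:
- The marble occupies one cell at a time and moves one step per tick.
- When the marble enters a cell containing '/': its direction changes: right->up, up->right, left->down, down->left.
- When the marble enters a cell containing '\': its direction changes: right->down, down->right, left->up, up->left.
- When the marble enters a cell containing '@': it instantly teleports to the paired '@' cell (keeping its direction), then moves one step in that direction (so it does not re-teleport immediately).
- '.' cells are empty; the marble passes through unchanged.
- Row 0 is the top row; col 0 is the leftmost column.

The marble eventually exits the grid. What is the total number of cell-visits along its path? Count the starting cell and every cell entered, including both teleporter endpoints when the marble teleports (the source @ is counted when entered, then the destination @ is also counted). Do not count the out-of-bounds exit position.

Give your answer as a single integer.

Step 1: enter (0,5), '.' pass, move left to (0,4)
Step 2: enter (0,4), '.' pass, move left to (0,3)
Step 3: enter (0,3), '.' pass, move left to (0,2)
Step 4: enter (0,2), '.' pass, move left to (0,1)
Step 5: enter (0,1), '.' pass, move left to (0,0)
Step 6: enter (0,0), '.' pass, move left to (0,-1)
Step 7: at (0,-1) — EXIT via left edge, pos 0
Path length (cell visits): 6

Answer: 6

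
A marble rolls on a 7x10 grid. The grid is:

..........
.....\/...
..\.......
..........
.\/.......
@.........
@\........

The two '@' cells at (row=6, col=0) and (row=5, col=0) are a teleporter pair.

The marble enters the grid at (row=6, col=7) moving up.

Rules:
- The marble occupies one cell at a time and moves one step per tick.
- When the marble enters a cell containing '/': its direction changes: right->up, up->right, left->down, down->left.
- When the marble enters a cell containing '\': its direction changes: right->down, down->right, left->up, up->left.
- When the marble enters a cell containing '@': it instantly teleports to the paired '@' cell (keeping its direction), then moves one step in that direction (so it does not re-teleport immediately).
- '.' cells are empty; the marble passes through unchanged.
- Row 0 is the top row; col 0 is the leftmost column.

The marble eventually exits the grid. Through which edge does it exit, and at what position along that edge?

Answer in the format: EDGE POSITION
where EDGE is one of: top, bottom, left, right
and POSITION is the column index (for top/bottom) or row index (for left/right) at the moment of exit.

Answer: top 7

Derivation:
Step 1: enter (6,7), '.' pass, move up to (5,7)
Step 2: enter (5,7), '.' pass, move up to (4,7)
Step 3: enter (4,7), '.' pass, move up to (3,7)
Step 4: enter (3,7), '.' pass, move up to (2,7)
Step 5: enter (2,7), '.' pass, move up to (1,7)
Step 6: enter (1,7), '.' pass, move up to (0,7)
Step 7: enter (0,7), '.' pass, move up to (-1,7)
Step 8: at (-1,7) — EXIT via top edge, pos 7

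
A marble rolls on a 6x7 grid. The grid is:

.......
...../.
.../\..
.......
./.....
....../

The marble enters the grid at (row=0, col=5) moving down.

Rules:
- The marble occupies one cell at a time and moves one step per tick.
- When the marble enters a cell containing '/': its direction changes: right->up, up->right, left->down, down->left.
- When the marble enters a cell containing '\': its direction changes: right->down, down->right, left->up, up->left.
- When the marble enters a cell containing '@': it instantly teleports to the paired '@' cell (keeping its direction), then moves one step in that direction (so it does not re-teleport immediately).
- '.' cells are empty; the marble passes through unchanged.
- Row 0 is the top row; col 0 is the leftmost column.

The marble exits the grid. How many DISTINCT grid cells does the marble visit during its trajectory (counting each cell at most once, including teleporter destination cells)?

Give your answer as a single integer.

Answer: 7

Derivation:
Step 1: enter (0,5), '.' pass, move down to (1,5)
Step 2: enter (1,5), '/' deflects down->left, move left to (1,4)
Step 3: enter (1,4), '.' pass, move left to (1,3)
Step 4: enter (1,3), '.' pass, move left to (1,2)
Step 5: enter (1,2), '.' pass, move left to (1,1)
Step 6: enter (1,1), '.' pass, move left to (1,0)
Step 7: enter (1,0), '.' pass, move left to (1,-1)
Step 8: at (1,-1) — EXIT via left edge, pos 1
Distinct cells visited: 7 (path length 7)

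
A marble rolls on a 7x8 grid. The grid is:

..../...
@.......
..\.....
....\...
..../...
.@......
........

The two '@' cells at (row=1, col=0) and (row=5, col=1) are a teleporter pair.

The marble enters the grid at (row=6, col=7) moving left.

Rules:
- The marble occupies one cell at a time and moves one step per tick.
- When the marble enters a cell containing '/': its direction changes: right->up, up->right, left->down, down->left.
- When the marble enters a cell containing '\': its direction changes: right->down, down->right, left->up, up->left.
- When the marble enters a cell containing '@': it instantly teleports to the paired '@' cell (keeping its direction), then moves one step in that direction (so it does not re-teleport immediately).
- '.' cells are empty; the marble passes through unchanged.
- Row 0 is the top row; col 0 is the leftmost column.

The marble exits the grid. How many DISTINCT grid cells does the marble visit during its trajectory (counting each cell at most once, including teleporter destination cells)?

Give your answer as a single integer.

Answer: 8

Derivation:
Step 1: enter (6,7), '.' pass, move left to (6,6)
Step 2: enter (6,6), '.' pass, move left to (6,5)
Step 3: enter (6,5), '.' pass, move left to (6,4)
Step 4: enter (6,4), '.' pass, move left to (6,3)
Step 5: enter (6,3), '.' pass, move left to (6,2)
Step 6: enter (6,2), '.' pass, move left to (6,1)
Step 7: enter (6,1), '.' pass, move left to (6,0)
Step 8: enter (6,0), '.' pass, move left to (6,-1)
Step 9: at (6,-1) — EXIT via left edge, pos 6
Distinct cells visited: 8 (path length 8)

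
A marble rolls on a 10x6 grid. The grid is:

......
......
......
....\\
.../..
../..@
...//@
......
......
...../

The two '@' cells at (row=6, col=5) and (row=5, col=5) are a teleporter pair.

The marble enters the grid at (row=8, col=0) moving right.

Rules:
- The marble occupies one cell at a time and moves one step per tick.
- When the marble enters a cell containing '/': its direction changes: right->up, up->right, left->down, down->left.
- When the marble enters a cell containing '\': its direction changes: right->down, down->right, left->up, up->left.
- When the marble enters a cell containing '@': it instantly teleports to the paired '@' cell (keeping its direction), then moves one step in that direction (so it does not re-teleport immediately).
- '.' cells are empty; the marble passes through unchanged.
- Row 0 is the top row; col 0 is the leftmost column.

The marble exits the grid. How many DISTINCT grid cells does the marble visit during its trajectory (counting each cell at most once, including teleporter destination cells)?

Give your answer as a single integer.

Step 1: enter (8,0), '.' pass, move right to (8,1)
Step 2: enter (8,1), '.' pass, move right to (8,2)
Step 3: enter (8,2), '.' pass, move right to (8,3)
Step 4: enter (8,3), '.' pass, move right to (8,4)
Step 5: enter (8,4), '.' pass, move right to (8,5)
Step 6: enter (8,5), '.' pass, move right to (8,6)
Step 7: at (8,6) — EXIT via right edge, pos 8
Distinct cells visited: 6 (path length 6)

Answer: 6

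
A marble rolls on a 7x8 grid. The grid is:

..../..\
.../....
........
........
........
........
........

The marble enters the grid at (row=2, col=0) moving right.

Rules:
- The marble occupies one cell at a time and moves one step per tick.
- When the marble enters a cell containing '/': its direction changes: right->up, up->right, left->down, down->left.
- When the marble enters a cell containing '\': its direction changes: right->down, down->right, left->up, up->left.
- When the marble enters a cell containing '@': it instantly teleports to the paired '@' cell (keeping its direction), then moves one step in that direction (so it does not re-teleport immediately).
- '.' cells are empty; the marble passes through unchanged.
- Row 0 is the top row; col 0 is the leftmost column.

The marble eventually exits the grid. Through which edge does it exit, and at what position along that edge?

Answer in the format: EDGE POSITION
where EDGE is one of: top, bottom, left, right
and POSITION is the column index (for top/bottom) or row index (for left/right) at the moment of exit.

Step 1: enter (2,0), '.' pass, move right to (2,1)
Step 2: enter (2,1), '.' pass, move right to (2,2)
Step 3: enter (2,2), '.' pass, move right to (2,3)
Step 4: enter (2,3), '.' pass, move right to (2,4)
Step 5: enter (2,4), '.' pass, move right to (2,5)
Step 6: enter (2,5), '.' pass, move right to (2,6)
Step 7: enter (2,6), '.' pass, move right to (2,7)
Step 8: enter (2,7), '.' pass, move right to (2,8)
Step 9: at (2,8) — EXIT via right edge, pos 2

Answer: right 2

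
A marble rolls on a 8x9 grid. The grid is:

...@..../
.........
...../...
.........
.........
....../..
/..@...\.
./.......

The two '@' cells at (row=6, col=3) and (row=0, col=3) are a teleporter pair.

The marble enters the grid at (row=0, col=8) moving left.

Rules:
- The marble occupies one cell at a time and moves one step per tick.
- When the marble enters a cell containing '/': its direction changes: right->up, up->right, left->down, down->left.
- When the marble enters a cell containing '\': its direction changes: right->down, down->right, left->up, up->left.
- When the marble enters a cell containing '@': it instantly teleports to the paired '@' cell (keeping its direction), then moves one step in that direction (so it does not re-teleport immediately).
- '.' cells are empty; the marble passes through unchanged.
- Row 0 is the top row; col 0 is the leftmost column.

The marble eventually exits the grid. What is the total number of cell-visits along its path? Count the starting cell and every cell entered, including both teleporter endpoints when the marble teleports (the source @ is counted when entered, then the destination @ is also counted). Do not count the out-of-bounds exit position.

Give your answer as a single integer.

Answer: 8

Derivation:
Step 1: enter (0,8), '/' deflects left->down, move down to (1,8)
Step 2: enter (1,8), '.' pass, move down to (2,8)
Step 3: enter (2,8), '.' pass, move down to (3,8)
Step 4: enter (3,8), '.' pass, move down to (4,8)
Step 5: enter (4,8), '.' pass, move down to (5,8)
Step 6: enter (5,8), '.' pass, move down to (6,8)
Step 7: enter (6,8), '.' pass, move down to (7,8)
Step 8: enter (7,8), '.' pass, move down to (8,8)
Step 9: at (8,8) — EXIT via bottom edge, pos 8
Path length (cell visits): 8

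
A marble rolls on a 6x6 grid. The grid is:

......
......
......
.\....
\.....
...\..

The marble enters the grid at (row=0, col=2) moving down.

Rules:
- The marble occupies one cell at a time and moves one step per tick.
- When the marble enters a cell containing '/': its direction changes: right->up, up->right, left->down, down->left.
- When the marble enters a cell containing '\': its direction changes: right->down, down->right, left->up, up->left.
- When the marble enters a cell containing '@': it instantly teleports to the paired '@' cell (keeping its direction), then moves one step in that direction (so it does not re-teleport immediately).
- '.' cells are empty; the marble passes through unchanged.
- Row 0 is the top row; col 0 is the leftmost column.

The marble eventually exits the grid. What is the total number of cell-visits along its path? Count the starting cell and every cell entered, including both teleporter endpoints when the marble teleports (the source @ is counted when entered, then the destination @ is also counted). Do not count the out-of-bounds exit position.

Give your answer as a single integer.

Step 1: enter (0,2), '.' pass, move down to (1,2)
Step 2: enter (1,2), '.' pass, move down to (2,2)
Step 3: enter (2,2), '.' pass, move down to (3,2)
Step 4: enter (3,2), '.' pass, move down to (4,2)
Step 5: enter (4,2), '.' pass, move down to (5,2)
Step 6: enter (5,2), '.' pass, move down to (6,2)
Step 7: at (6,2) — EXIT via bottom edge, pos 2
Path length (cell visits): 6

Answer: 6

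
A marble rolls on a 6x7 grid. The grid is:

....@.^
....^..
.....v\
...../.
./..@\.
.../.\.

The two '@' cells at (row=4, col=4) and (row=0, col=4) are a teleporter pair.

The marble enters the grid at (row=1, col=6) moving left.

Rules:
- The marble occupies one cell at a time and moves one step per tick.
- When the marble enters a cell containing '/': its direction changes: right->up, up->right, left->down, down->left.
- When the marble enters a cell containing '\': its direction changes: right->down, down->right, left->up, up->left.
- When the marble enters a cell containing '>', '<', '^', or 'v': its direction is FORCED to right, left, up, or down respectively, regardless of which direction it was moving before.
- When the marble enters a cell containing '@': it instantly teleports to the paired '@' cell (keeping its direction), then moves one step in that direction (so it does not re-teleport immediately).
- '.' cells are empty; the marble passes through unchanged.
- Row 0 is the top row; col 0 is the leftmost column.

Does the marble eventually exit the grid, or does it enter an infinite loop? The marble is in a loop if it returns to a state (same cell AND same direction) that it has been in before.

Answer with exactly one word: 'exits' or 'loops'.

Answer: loops

Derivation:
Step 1: enter (1,6), '.' pass, move left to (1,5)
Step 2: enter (1,5), '.' pass, move left to (1,4)
Step 3: enter (1,4), '^' forces left->up, move up to (0,4)
Step 4: enter (0,4), '@' teleport (0,4)->(4,4), also enter (4,4), move up to (3,4)
Step 5: enter (3,4), '.' pass, move up to (2,4)
Step 6: enter (2,4), '.' pass, move up to (1,4)
Step 7: enter (1,4), '^' forces up->up, move up to (0,4)
Step 8: at (0,4) dir=up — LOOP DETECTED (seen before)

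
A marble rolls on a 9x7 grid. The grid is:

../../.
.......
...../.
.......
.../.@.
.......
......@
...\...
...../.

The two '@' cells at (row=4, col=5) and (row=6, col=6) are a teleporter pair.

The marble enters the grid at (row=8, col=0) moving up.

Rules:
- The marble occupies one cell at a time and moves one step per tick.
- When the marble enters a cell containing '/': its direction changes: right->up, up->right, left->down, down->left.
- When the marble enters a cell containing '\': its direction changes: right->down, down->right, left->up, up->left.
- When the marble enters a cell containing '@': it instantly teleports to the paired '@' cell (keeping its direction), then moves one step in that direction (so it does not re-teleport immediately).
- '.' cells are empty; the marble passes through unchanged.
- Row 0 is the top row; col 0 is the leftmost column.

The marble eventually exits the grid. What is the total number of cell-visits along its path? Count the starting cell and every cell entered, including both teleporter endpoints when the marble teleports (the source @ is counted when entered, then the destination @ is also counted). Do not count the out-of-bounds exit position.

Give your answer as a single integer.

Answer: 9

Derivation:
Step 1: enter (8,0), '.' pass, move up to (7,0)
Step 2: enter (7,0), '.' pass, move up to (6,0)
Step 3: enter (6,0), '.' pass, move up to (5,0)
Step 4: enter (5,0), '.' pass, move up to (4,0)
Step 5: enter (4,0), '.' pass, move up to (3,0)
Step 6: enter (3,0), '.' pass, move up to (2,0)
Step 7: enter (2,0), '.' pass, move up to (1,0)
Step 8: enter (1,0), '.' pass, move up to (0,0)
Step 9: enter (0,0), '.' pass, move up to (-1,0)
Step 10: at (-1,0) — EXIT via top edge, pos 0
Path length (cell visits): 9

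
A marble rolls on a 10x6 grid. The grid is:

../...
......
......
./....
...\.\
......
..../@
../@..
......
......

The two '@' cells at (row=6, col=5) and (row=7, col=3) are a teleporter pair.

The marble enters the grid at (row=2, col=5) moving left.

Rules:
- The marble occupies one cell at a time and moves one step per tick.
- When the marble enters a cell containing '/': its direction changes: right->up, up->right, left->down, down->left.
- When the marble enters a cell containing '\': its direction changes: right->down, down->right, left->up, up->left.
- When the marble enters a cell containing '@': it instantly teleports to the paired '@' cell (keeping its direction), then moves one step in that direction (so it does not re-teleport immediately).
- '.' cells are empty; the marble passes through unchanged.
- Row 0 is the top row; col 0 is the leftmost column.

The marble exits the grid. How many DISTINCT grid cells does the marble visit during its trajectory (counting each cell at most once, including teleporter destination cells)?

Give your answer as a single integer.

Answer: 6

Derivation:
Step 1: enter (2,5), '.' pass, move left to (2,4)
Step 2: enter (2,4), '.' pass, move left to (2,3)
Step 3: enter (2,3), '.' pass, move left to (2,2)
Step 4: enter (2,2), '.' pass, move left to (2,1)
Step 5: enter (2,1), '.' pass, move left to (2,0)
Step 6: enter (2,0), '.' pass, move left to (2,-1)
Step 7: at (2,-1) — EXIT via left edge, pos 2
Distinct cells visited: 6 (path length 6)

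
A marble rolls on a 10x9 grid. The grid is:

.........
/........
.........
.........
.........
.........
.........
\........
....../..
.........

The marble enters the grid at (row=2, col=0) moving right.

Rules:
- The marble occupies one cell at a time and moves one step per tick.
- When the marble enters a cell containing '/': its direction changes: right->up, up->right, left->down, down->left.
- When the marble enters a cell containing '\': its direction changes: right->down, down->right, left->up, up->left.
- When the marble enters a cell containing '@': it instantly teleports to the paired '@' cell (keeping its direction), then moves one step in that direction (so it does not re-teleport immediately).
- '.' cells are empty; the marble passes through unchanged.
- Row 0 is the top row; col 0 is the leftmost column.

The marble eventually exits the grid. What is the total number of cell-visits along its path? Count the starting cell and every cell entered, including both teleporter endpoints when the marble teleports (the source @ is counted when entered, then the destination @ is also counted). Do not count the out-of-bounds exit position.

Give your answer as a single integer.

Step 1: enter (2,0), '.' pass, move right to (2,1)
Step 2: enter (2,1), '.' pass, move right to (2,2)
Step 3: enter (2,2), '.' pass, move right to (2,3)
Step 4: enter (2,3), '.' pass, move right to (2,4)
Step 5: enter (2,4), '.' pass, move right to (2,5)
Step 6: enter (2,5), '.' pass, move right to (2,6)
Step 7: enter (2,6), '.' pass, move right to (2,7)
Step 8: enter (2,7), '.' pass, move right to (2,8)
Step 9: enter (2,8), '.' pass, move right to (2,9)
Step 10: at (2,9) — EXIT via right edge, pos 2
Path length (cell visits): 9

Answer: 9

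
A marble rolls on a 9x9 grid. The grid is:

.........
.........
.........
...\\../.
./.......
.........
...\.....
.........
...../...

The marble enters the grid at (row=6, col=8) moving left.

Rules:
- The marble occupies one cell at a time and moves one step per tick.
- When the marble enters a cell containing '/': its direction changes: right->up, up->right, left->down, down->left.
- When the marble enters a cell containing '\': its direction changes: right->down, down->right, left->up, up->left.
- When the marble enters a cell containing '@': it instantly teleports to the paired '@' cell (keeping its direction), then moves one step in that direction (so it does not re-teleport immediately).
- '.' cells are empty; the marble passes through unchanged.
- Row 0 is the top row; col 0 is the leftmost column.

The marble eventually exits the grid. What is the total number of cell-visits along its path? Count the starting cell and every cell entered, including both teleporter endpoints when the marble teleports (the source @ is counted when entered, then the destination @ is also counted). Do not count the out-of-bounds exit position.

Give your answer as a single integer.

Answer: 12

Derivation:
Step 1: enter (6,8), '.' pass, move left to (6,7)
Step 2: enter (6,7), '.' pass, move left to (6,6)
Step 3: enter (6,6), '.' pass, move left to (6,5)
Step 4: enter (6,5), '.' pass, move left to (6,4)
Step 5: enter (6,4), '.' pass, move left to (6,3)
Step 6: enter (6,3), '\' deflects left->up, move up to (5,3)
Step 7: enter (5,3), '.' pass, move up to (4,3)
Step 8: enter (4,3), '.' pass, move up to (3,3)
Step 9: enter (3,3), '\' deflects up->left, move left to (3,2)
Step 10: enter (3,2), '.' pass, move left to (3,1)
Step 11: enter (3,1), '.' pass, move left to (3,0)
Step 12: enter (3,0), '.' pass, move left to (3,-1)
Step 13: at (3,-1) — EXIT via left edge, pos 3
Path length (cell visits): 12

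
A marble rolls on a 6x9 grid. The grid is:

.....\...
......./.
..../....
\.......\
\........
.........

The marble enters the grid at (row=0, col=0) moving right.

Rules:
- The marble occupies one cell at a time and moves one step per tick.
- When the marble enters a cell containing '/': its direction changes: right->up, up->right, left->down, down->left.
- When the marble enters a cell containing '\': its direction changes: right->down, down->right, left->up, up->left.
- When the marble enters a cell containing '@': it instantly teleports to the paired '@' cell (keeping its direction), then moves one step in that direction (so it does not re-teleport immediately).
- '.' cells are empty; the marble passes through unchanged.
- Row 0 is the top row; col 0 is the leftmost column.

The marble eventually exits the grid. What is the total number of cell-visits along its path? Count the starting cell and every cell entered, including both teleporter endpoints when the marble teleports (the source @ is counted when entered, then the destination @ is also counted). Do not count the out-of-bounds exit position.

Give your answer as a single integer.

Answer: 11

Derivation:
Step 1: enter (0,0), '.' pass, move right to (0,1)
Step 2: enter (0,1), '.' pass, move right to (0,2)
Step 3: enter (0,2), '.' pass, move right to (0,3)
Step 4: enter (0,3), '.' pass, move right to (0,4)
Step 5: enter (0,4), '.' pass, move right to (0,5)
Step 6: enter (0,5), '\' deflects right->down, move down to (1,5)
Step 7: enter (1,5), '.' pass, move down to (2,5)
Step 8: enter (2,5), '.' pass, move down to (3,5)
Step 9: enter (3,5), '.' pass, move down to (4,5)
Step 10: enter (4,5), '.' pass, move down to (5,5)
Step 11: enter (5,5), '.' pass, move down to (6,5)
Step 12: at (6,5) — EXIT via bottom edge, pos 5
Path length (cell visits): 11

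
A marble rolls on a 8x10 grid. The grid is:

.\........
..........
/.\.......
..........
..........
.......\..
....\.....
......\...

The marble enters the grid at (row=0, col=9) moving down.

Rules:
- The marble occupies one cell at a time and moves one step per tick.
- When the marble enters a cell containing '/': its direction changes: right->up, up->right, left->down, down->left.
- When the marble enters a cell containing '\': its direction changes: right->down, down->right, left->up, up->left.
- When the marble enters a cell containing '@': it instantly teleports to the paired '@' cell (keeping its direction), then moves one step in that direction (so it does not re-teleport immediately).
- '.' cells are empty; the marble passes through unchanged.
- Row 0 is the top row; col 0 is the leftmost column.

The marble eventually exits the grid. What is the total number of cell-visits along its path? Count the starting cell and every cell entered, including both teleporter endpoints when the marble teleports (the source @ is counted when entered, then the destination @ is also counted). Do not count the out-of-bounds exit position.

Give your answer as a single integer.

Step 1: enter (0,9), '.' pass, move down to (1,9)
Step 2: enter (1,9), '.' pass, move down to (2,9)
Step 3: enter (2,9), '.' pass, move down to (3,9)
Step 4: enter (3,9), '.' pass, move down to (4,9)
Step 5: enter (4,9), '.' pass, move down to (5,9)
Step 6: enter (5,9), '.' pass, move down to (6,9)
Step 7: enter (6,9), '.' pass, move down to (7,9)
Step 8: enter (7,9), '.' pass, move down to (8,9)
Step 9: at (8,9) — EXIT via bottom edge, pos 9
Path length (cell visits): 8

Answer: 8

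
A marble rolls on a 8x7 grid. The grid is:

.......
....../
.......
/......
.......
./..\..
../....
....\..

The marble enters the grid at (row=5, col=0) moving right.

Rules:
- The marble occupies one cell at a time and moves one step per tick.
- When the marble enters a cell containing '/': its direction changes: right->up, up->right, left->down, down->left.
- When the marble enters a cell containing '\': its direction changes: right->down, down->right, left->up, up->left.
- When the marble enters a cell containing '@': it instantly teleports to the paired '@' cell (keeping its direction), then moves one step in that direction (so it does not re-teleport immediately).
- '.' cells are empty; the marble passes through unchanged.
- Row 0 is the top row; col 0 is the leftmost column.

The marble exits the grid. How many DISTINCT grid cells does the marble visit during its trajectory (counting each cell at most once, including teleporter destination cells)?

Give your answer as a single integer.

Step 1: enter (5,0), '.' pass, move right to (5,1)
Step 2: enter (5,1), '/' deflects right->up, move up to (4,1)
Step 3: enter (4,1), '.' pass, move up to (3,1)
Step 4: enter (3,1), '.' pass, move up to (2,1)
Step 5: enter (2,1), '.' pass, move up to (1,1)
Step 6: enter (1,1), '.' pass, move up to (0,1)
Step 7: enter (0,1), '.' pass, move up to (-1,1)
Step 8: at (-1,1) — EXIT via top edge, pos 1
Distinct cells visited: 7 (path length 7)

Answer: 7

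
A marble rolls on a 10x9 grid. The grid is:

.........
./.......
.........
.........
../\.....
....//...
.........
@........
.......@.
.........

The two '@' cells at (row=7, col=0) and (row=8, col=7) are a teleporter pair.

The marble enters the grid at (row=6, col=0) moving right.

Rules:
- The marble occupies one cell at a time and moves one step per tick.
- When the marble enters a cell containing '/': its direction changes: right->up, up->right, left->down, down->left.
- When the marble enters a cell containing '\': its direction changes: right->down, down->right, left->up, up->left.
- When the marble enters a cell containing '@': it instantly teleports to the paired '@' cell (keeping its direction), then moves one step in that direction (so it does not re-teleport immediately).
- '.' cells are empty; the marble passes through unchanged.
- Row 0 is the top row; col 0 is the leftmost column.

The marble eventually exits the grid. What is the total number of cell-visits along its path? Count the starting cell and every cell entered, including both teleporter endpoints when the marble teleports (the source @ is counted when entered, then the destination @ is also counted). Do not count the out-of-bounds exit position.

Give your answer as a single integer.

Step 1: enter (6,0), '.' pass, move right to (6,1)
Step 2: enter (6,1), '.' pass, move right to (6,2)
Step 3: enter (6,2), '.' pass, move right to (6,3)
Step 4: enter (6,3), '.' pass, move right to (6,4)
Step 5: enter (6,4), '.' pass, move right to (6,5)
Step 6: enter (6,5), '.' pass, move right to (6,6)
Step 7: enter (6,6), '.' pass, move right to (6,7)
Step 8: enter (6,7), '.' pass, move right to (6,8)
Step 9: enter (6,8), '.' pass, move right to (6,9)
Step 10: at (6,9) — EXIT via right edge, pos 6
Path length (cell visits): 9

Answer: 9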